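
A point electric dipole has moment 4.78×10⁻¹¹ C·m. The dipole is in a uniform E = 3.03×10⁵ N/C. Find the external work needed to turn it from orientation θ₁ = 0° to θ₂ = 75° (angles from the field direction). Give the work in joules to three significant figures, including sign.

W ≈ 1.07×10⁻⁵ J

W_ext = ΔU = U(θ₂) − U(θ₁) = −pE cosθ₂ − (−pE cosθ₁) = pE(cosθ₁ − cosθ₂).
W = (4.78×10⁻¹¹)(3.03×10⁵)·(cos0° − cos75°) = (1.448×10⁻⁵)·(+0.7412) = 1.073×10⁻⁵ J.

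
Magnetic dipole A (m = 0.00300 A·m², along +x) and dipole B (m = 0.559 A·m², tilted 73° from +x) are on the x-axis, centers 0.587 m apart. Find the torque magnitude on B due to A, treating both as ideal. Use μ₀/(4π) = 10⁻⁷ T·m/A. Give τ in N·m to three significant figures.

Dipole B is on the axis of dipole A, so B₁ there is axial: B₁ = (μ₀/4π)·2m₁/r³ along +x.
B₁ = 2(10⁻⁷)(0.00300)/(0.587)³ = 2.966×10⁻⁹ T.
τ = m₂ B₁ sinθ.
τ = (0.559)(2.966×10⁻⁹)·sin73° = 1.586×10⁻⁹ N·m.

τ ≈ 1.59×10⁻⁹ N·m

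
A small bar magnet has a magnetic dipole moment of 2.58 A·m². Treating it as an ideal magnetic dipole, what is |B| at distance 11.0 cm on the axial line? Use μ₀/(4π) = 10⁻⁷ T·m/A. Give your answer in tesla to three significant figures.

On axis B = (μ₀/4π)·2m/r³.
B = 2·(10⁻⁷)·(2.58) / (0.110)³ = 3.877×10⁻⁴ T.

B ≈ 3.88×10⁻⁴ T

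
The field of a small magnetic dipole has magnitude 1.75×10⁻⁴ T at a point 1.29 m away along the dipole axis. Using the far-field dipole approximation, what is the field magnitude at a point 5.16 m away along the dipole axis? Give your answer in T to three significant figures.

B ≈ 2.73×10⁻⁶ T

Dipole fields scale as 1/r³ in the far field; the geometry is the same at both points.
B₂ = B₁ · (r₁/r₂)³ = 1.75×10⁻⁴ · (1.29/5.16)³.
(r₁/r₂)³ = (0.25)³ = 0.01562.
B₂ ≈ 2.734×10⁻⁶ T.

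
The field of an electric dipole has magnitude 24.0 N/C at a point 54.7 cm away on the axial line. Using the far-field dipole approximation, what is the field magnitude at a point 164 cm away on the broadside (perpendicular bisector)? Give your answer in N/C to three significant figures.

E ≈ 0.445 N/C

Dipole fields scale as 1/r³ in the far field.
The axial field is twice the equatorial field at the same r, so the geometry factor is 1/2.
E₂ = E₁ · (1/2) · (r₁/r₂)³ = 24.0 · 0.5 · (54.7/164)³.
(r₁/r₂)³ = (0.3335)³ = 0.0371.
E₂ ≈ 0.4453 N/C.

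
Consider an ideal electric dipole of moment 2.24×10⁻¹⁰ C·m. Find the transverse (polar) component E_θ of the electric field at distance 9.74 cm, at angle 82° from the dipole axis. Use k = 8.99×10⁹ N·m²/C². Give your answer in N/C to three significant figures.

For a dipole, E_θ = (kp sinθ)/r³.
kp/r³ = (8.99×10⁹)(2.24×10⁻¹⁰)/(0.0974)³ = 2179 N/C.
E_θ = 2179·sin82° = 2158 N/C.

E_θ ≈ 2160 N/C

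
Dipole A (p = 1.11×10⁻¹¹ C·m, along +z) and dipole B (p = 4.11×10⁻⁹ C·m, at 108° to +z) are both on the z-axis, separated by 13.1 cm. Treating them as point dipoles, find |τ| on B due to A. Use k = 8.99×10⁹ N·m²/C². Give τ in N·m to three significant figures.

τ ≈ 3.47×10⁻⁷ N·m

The second dipole sits on the axis of the first, so the field there is axial: E₁ = 2kp₁/r³ along +z.
E₁ = 2(8.99×10⁹)(1.11×10⁻¹¹)/(0.131)³ = 88.78 N/C.
Torque on the second dipole: τ = p₂ E₁ sinθ.
τ = (4.11×10⁻⁹)(88.78)·sin108° = 3.470×10⁻⁷ N·m.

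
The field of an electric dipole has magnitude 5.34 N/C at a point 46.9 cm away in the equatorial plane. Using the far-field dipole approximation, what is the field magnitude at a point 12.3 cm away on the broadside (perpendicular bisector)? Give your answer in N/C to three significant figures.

E ≈ 296 N/C

Dipole fields scale as 1/r³ in the far field; the geometry is the same at both points.
E₂ = E₁ · (r₁/r₂)³ = 5.34 · (46.9/12.3)³.
(r₁/r₂)³ = (3.813)³ = 55.44.
E₂ ≈ 296.0 N/C.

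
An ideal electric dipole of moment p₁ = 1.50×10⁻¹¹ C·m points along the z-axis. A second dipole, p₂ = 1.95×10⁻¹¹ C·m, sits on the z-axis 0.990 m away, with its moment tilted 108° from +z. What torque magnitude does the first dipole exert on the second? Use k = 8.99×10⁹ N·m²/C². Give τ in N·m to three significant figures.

The second dipole sits on the axis of the first, so the field there is axial: E₁ = 2kp₁/r³ along +z.
E₁ = 2(8.99×10⁹)(1.50×10⁻¹¹)/(0.990)³ = 0.2780 N/C.
Torque on the second dipole: τ = p₂ E₁ sinθ.
τ = (1.95×10⁻¹¹)(0.2780)·sin108° = 5.155×10⁻¹² N·m.

τ ≈ 5.15×10⁻¹² N·m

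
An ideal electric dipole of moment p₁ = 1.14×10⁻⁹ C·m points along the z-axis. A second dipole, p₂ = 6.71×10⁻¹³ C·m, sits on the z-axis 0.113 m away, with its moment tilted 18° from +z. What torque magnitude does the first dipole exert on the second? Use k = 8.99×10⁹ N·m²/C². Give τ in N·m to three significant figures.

τ ≈ 2.95×10⁻⁹ N·m

The second dipole sits on the axis of the first, so the field there is axial: E₁ = 2kp₁/r³ along +z.
E₁ = 2(8.99×10⁹)(1.14×10⁻⁹)/(0.113)³ = 1.421×10⁴ N/C.
Torque on the second dipole: τ = p₂ E₁ sinθ.
τ = (6.71×10⁻¹³)(1.421×10⁴)·sin18° = 2.946×10⁻⁹ N·m.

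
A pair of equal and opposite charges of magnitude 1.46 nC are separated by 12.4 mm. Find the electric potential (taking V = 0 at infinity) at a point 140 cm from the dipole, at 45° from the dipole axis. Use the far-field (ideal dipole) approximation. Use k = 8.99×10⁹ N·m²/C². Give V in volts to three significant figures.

V ≈ 0.0587 V

Dipole moment p = qd = (1.46×10⁻⁹ C)(0.0124 m) = 1.81×10⁻¹¹ C·m.
The dipole potential is V = kp cosθ / r².
V = (8.99×10⁹)(1.81×10⁻¹¹)·cos45° / (1.40)² = 0.05870 V.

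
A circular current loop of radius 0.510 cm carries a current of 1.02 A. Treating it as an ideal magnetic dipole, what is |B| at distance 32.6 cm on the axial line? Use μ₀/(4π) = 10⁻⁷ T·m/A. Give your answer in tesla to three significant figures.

Magnetic moment m = IA = Iπa² = (1.02)·π·(0.00510)² = 8.335×10⁻⁵ A·m².
On axis B = (μ₀/4π)·2m/r³.
B = 2·(10⁻⁷)·(8.335×10⁻⁵) / (0.326)³ = 4.812×10⁻¹⁰ T.

B ≈ 4.81×10⁻¹⁰ T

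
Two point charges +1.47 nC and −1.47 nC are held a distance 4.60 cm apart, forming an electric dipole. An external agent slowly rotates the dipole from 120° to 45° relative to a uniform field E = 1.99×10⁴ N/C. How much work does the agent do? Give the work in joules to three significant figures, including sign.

W ≈ -1.62×10⁻⁶ J

Dipole moment p = qd = (1.47×10⁻⁹ C)(0.0460 m) = 6.762×10⁻¹¹ C·m.
W_ext = ΔU = U(θ₂) − U(θ₁) = −pE cosθ₂ − (−pE cosθ₁) = pE(cosθ₁ − cosθ₂).
W = (6.762×10⁻¹¹)(1.99×10⁴)·(cos120° − cos45°) = (1.346×10⁻⁶)·(-1.2071) = -1.624×10⁻⁶ J.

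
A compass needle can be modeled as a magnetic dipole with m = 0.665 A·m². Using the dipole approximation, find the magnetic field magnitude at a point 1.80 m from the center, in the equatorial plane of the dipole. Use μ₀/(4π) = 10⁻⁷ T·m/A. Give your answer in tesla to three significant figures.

B ≈ 1.14×10⁻⁸ T

In the equatorial plane B = (μ₀/4π)·m/r³ (half the axial value).
B = (10⁻⁷)·(0.665) / (1.80)³ = 1.140×10⁻⁸ T.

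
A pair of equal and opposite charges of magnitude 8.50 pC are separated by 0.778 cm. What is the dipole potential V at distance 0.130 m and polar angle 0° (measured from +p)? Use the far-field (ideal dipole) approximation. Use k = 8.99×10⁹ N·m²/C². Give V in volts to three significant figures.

V ≈ 0.0352 V

Dipole moment p = qd = (8.50×10⁻¹² C)(0.00778 m) = 6.613×10⁻¹⁴ C·m.
The dipole potential is V = kp cosθ / r².
V = (8.99×10⁹)(6.613×10⁻¹⁴)·cos0° / (0.130)² = 0.03518 V.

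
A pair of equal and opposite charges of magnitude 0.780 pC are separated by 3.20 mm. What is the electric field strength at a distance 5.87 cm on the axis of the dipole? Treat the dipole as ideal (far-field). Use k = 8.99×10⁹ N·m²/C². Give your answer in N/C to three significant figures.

Dipole moment p = qd = (7.80×10⁻¹³ C)(0.00320 m) = 2.496×10⁻¹⁵ C·m.
On the dipole axis E = 2kp/r³.
E = 2·(8.99×10⁹)(2.496×10⁻¹⁵) / (0.0587)³ = 0.2219 N/C.

E ≈ 0.222 N/C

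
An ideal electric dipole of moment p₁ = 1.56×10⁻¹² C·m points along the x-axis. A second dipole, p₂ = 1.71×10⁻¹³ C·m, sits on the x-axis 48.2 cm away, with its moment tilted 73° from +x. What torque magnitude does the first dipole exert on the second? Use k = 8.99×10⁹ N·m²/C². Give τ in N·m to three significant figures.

The second dipole sits on the axis of the first, so the field there is axial: E₁ = 2kp₁/r³ along +x.
E₁ = 2(8.99×10⁹)(1.56×10⁻¹²)/(0.482)³ = 0.2505 N/C.
Torque on the second dipole: τ = p₂ E₁ sinθ.
τ = (1.71×10⁻¹³)(0.2505)·sin73° = 4.096×10⁻¹⁴ N·m.

τ ≈ 4.10×10⁻¹⁴ N·m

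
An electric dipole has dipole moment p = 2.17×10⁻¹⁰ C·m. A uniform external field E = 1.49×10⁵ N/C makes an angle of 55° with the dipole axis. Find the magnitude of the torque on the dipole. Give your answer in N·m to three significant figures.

Torque on an electric dipole: τ = pE sinθ.
τ = (2.17×10⁻¹⁰)(1.49×10⁵)·sin55° = 2.649×10⁻⁵ N·m.

τ ≈ 2.65×10⁻⁵ N·m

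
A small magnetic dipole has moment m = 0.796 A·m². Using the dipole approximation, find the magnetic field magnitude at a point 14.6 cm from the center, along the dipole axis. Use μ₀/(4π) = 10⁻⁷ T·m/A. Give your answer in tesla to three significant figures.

On axis B = (μ₀/4π)·2m/r³.
B = 2·(10⁻⁷)·(0.796) / (0.146)³ = 5.115×10⁻⁵ T.

B ≈ 5.12×10⁻⁵ T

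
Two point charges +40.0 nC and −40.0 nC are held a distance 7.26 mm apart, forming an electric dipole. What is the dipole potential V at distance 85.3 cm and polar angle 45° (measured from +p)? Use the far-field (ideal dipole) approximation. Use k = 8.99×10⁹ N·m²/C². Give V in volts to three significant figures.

V ≈ 2.54 V

Dipole moment p = qd = (4.00×10⁻⁸ C)(0.00726 m) = 2.904×10⁻¹⁰ C·m.
The dipole potential is V = kp cosθ / r².
V = (8.99×10⁹)(2.904×10⁻¹⁰)·cos45° / (0.853)² = 2.537 V.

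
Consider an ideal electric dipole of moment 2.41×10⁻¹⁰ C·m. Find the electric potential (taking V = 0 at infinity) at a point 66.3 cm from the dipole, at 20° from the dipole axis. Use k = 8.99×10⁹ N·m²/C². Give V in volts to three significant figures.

The dipole potential is V = kp cosθ / r².
V = (8.99×10⁹)(2.41×10⁻¹⁰)·cos20° / (0.663)² = 4.632 V.

V ≈ 4.63 V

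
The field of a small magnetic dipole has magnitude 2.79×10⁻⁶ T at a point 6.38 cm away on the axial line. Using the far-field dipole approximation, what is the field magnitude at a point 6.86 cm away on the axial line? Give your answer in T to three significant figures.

Dipole fields scale as 1/r³ in the far field; the geometry is the same at both points.
B₂ = B₁ · (r₁/r₂)³ = 2.79×10⁻⁶ · (6.38/6.86)³.
(r₁/r₂)³ = (0.93)³ = 0.8044.
B₂ ≈ 2.244×10⁻⁶ T.

B ≈ 2.24×10⁻⁶ T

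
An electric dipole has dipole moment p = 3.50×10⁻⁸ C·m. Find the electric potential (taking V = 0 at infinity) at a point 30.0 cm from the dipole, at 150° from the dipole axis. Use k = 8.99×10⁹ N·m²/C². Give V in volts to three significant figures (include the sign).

The dipole potential is V = kp cosθ / r².
V = (8.99×10⁹)(3.50×10⁻⁸)·cos150° / (0.300)² = -3028 V.

V ≈ -3030 V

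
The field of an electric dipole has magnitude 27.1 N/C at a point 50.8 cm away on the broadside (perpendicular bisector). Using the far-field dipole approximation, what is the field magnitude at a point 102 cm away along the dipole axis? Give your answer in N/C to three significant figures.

Dipole fields scale as 1/r³ in the far field.
The axial field is twice the equatorial field at the same r, so the geometry factor is 2/1.
E₂ = E₁ · (2/1) · (r₁/r₂)³ = 27.1 · 2 · (50.8/102)³.
(r₁/r₂)³ = (0.498)³ = 0.1235.
E₂ ≈ 6.696 N/C.

E ≈ 6.70 N/C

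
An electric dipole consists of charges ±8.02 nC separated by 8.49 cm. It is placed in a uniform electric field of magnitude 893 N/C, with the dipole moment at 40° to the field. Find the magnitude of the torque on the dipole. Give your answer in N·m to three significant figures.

τ ≈ 3.91×10⁻⁷ N·m

Dipole moment p = qd = (8.02×10⁻⁹ C)(0.0849 m) = 6.809×10⁻¹⁰ C·m.
Torque on an electric dipole: τ = pE sinθ.
τ = (6.809×10⁻¹⁰)(893)·sin40° = 3.908×10⁻⁷ N·m.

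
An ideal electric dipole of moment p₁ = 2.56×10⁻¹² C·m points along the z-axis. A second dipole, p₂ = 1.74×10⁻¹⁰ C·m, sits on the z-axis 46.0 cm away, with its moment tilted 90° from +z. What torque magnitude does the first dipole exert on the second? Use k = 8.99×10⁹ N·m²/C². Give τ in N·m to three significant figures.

The second dipole sits on the axis of the first, so the field there is axial: E₁ = 2kp₁/r³ along +z.
E₁ = 2(8.99×10⁹)(2.56×10⁻¹²)/(0.460)³ = 0.4729 N/C.
Torque on the second dipole: τ = p₂ E₁ sinθ.
τ = (1.74×10⁻¹⁰)(0.4729)·sin90° = 8.228×10⁻¹¹ N·m.

τ ≈ 8.23×10⁻¹¹ N·m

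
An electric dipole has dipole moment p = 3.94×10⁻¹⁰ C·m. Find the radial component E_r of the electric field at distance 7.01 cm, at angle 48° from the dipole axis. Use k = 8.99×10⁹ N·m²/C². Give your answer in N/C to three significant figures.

E_r ≈ 1.38×10⁴ N/C

For a dipole, E_r = (2kp cosθ)/r³.
kp/r³ = (8.99×10⁹)(3.94×10⁻¹⁰)/(0.0701)³ = 1.028×10⁴ N/C.
E_r = 2·1.028×10⁴·cos48° = 1.376×10⁴ N/C.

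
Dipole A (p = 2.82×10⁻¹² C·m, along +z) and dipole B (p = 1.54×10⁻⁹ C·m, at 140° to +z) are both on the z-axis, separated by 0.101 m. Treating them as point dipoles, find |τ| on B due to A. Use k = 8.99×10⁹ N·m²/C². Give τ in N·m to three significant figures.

The second dipole sits on the axis of the first, so the field there is axial: E₁ = 2kp₁/r³ along +z.
E₁ = 2(8.99×10⁹)(2.82×10⁻¹²)/(0.101)³ = 49.21 N/C.
Torque on the second dipole: τ = p₂ E₁ sinθ.
τ = (1.54×10⁻⁹)(49.21)·sin140° = 4.872×10⁻⁸ N·m.

τ ≈ 4.87×10⁻⁸ N·m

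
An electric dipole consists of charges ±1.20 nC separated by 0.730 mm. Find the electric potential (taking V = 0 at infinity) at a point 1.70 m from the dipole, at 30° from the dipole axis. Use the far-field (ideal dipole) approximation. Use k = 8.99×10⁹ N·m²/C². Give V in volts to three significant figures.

V ≈ 0.00236 V

Dipole moment p = qd = (1.20×10⁻⁹ C)(7.30×10⁻⁴ m) = 8.76×10⁻¹³ C·m.
The dipole potential is V = kp cosθ / r².
V = (8.99×10⁹)(8.76×10⁻¹³)·cos30° / (1.70)² = 0.002360 V.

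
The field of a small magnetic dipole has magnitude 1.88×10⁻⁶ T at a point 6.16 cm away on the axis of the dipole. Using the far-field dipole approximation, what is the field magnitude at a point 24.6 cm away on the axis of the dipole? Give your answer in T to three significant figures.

Dipole fields scale as 1/r³ in the far field; the geometry is the same at both points.
B₂ = B₁ · (r₁/r₂)³ = 1.88×10⁻⁶ · (6.16/24.6)³.
(r₁/r₂)³ = (0.2504)³ = 0.0157.
B₂ ≈ 2.952×10⁻⁸ T.

B ≈ 2.95×10⁻⁸ T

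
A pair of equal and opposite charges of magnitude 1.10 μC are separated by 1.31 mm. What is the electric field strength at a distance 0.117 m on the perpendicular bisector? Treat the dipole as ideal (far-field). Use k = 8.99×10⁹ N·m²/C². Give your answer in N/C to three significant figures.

Dipole moment p = qd = (1.10×10⁻⁶ C)(0.00131 m) = 1.441×10⁻⁹ C·m.
On the perpendicular bisector E = kp/r³ (half the axial value at the same distance).
E = (8.99×10⁹)(1.441×10⁻⁹) / (0.117)³ = 8088 N/C.

E ≈ 8090 N/C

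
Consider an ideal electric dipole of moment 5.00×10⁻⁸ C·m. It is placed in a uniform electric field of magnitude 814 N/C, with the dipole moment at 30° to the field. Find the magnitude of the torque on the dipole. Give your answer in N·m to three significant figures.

τ ≈ 2.03×10⁻⁵ N·m

Torque on an electric dipole: τ = pE sinθ.
τ = (5.00×10⁻⁸)(814)·sin30° = 2.035×10⁻⁵ N·m.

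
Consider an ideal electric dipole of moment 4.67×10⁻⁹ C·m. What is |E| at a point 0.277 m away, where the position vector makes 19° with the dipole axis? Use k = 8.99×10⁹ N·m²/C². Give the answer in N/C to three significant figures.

At angle θ the dipole field magnitude is E = (kp/r³)·√(1 + 3cos²θ).
kp/r³ = (8.99×10⁹)(4.67×10⁻⁹) / (0.277)³ = 1975 N/C.
√(1 + 3cos²19°) = √(1 + 3·0.8940) = √3.6820 ≈ 1.9189.
E ≈ 1975 × 1.919 = 3790 N/C.

E ≈ 3790 N/C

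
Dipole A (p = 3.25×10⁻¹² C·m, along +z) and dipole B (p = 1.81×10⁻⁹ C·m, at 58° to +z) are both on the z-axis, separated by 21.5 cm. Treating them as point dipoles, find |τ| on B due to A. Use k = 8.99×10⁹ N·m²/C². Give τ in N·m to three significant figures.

τ ≈ 9.03×10⁻⁹ N·m

The second dipole sits on the axis of the first, so the field there is axial: E₁ = 2kp₁/r³ along +z.
E₁ = 2(8.99×10⁹)(3.25×10⁻¹²)/(0.215)³ = 5.880 N/C.
Torque on the second dipole: τ = p₂ E₁ sinθ.
τ = (1.81×10⁻⁹)(5.880)·sin58° = 9.025×10⁻⁹ N·m.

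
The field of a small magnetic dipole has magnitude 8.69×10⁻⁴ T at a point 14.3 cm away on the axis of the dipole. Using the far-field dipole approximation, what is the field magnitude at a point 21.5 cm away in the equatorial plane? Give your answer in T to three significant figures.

Dipole fields scale as 1/r³ in the far field.
The axial field is twice the equatorial field at the same r, so the geometry factor is 1/2.
B₂ = B₁ · (1/2) · (r₁/r₂)³ = 8.69×10⁻⁴ · 0.5 · (14.3/21.5)³.
(r₁/r₂)³ = (0.6651)³ = 0.2942.
B₂ ≈ 1.278×10⁻⁴ T.

B ≈ 1.28×10⁻⁴ T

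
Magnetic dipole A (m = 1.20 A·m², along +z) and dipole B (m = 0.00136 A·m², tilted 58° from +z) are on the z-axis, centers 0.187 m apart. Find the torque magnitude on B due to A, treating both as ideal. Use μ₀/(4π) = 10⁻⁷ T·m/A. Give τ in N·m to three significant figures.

Dipole B is on the axis of dipole A, so B₁ there is axial: B₁ = (μ₀/4π)·2m₁/r³ along +z.
B₁ = 2(10⁻⁷)(1.20)/(0.187)³ = 3.670×10⁻⁵ T.
τ = m₂ B₁ sinθ.
τ = (0.00136)(3.670×10⁻⁵)·sin58° = 4.233×10⁻⁸ N·m.

τ ≈ 4.23×10⁻⁸ N·m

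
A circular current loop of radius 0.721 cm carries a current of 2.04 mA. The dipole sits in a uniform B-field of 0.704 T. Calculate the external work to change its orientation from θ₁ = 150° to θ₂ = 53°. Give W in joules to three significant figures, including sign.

W ≈ -3.44×10⁻⁷ J

Magnetic moment m = IA = Iπa² = (0.00204)·π·(0.00721)² = 3.332×10⁻⁷ A·m².
W_ext = ΔU = −mB cosθ₂ + mB cosθ₁ = mB(cosθ₁ − cosθ₂).
W = (3.332×10⁻⁷)(0.704)·(cos150° − cos53°) = (2.346×10⁻⁷)·(-1.4678) = -3.443×10⁻⁷ J.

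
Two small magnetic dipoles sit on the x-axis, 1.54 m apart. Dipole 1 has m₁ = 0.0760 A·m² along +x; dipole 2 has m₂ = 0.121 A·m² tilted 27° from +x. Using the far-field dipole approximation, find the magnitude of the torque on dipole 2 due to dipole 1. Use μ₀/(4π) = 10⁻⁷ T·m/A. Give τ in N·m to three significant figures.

Dipole B is on the axis of dipole A, so B₁ there is axial: B₁ = (μ₀/4π)·2m₁/r³ along +x.
B₁ = 2(10⁻⁷)(0.0760)/(1.54)³ = 4.162×10⁻⁹ T.
τ = m₂ B₁ sinθ.
τ = (0.121)(4.162×10⁻⁹)·sin27° = 2.286×10⁻¹⁰ N·m.

τ ≈ 2.29×10⁻¹⁰ N·m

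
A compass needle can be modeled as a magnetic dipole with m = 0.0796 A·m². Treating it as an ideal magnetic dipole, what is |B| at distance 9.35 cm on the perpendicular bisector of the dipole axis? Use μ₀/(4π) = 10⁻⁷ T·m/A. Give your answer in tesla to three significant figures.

B ≈ 9.74×10⁻⁶ T

In the equatorial plane B = (μ₀/4π)·m/r³ (half the axial value).
B = (10⁻⁷)·(0.0796) / (0.0935)³ = 9.738×10⁻⁶ T.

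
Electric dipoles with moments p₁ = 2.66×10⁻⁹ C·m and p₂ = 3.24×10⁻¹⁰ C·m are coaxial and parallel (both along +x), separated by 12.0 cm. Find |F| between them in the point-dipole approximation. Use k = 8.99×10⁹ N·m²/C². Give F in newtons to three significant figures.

F ≈ 2.24×10⁻⁴ N

On-axis field of dipole 1 at distance r: E = 2kp₁/r³. Force on dipole 2 is F = p₂·dE/dr (gradient along axis).
dE/dr = −6kp₁/r⁴, so |F| = 6kp₁p₂/r⁴ (attractive for aligned moments).
F = 6(8.99×10⁹)(2.66×10⁻⁹)(3.24×10⁻¹⁰)/(0.120)⁴ = 2.242×10⁻⁴ N.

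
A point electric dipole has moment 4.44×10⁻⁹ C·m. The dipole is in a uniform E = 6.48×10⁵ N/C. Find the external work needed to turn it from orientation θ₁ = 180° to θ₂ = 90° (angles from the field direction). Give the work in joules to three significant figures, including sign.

W_ext = ΔU = U(θ₂) − U(θ₁) = −pE cosθ₂ − (−pE cosθ₁) = pE(cosθ₁ − cosθ₂).
W = (4.44×10⁻⁹)(6.48×10⁵)·(cos180° − cos90°) = (0.002877)·(-1.0000) = -0.002877 J.

W ≈ -0.00288 J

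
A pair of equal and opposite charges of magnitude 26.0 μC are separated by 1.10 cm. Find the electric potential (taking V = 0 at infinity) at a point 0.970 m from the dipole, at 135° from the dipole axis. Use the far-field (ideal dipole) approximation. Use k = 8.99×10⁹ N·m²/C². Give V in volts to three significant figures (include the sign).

Dipole moment p = qd = (2.60×10⁻⁵ C)(0.0110 m) = 2.86×10⁻⁷ C·m.
The dipole potential is V = kp cosθ / r².
V = (8.99×10⁹)(2.86×10⁻⁷)·cos135° / (0.970)² = -1932 V.

V ≈ -1930 V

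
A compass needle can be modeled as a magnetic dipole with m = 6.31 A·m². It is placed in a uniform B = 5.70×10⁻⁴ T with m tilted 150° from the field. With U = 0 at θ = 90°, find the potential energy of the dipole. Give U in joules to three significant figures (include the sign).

U = −m·B = −mB cosθ.
U = −(6.31)(5.70×10⁻⁴)·cos150° = 0.003115 J.

U ≈ 0.00311 J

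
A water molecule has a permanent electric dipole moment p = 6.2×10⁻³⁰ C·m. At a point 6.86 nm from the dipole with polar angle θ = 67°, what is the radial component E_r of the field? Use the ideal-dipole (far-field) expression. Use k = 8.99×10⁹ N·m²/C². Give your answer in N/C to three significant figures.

For a dipole, E_r = (2kp cosθ)/r³.
kp/r³ = (8.99×10⁹)(6.20×10⁻³⁰)/(6.86×10⁻⁹)³ = 1.727×10⁵ N/C.
E_r = 2·1.727×10⁵·cos67° = 1.349×10⁵ N/C.

E_r ≈ 1.35×10⁵ N/C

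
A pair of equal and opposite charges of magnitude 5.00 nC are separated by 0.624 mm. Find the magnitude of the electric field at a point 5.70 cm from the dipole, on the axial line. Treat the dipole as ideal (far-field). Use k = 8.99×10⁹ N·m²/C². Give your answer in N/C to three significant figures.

Dipole moment p = qd = (5.00×10⁻⁹ C)(6.24×10⁻⁴ m) = 3.12×10⁻¹² C·m.
On the dipole axis E = 2kp/r³.
E = 2·(8.99×10⁹)(3.12×10⁻¹²) / (0.0570)³ = 302.9 N/C.

E ≈ 303 N/C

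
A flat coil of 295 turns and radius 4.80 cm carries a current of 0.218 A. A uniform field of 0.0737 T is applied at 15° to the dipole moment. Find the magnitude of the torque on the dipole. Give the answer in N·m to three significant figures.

m = NIA = NIπa² = 295·(0.218)·π·(0.0480)² = 0.4655 A·m².
Torque on a magnetic dipole: τ = mB sinθ.
τ = (0.4655)(0.0737)·sin15° = 0.008879 N·m.

τ ≈ 0.00888 N·m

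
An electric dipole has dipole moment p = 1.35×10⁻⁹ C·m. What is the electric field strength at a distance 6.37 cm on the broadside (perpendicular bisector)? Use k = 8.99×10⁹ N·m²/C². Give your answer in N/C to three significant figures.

On the perpendicular bisector E = kp/r³ (half the axial value at the same distance).
E = (8.99×10⁹)(1.35×10⁻⁹) / (0.0637)³ = 4.695×10⁴ N/C.

E ≈ 4.70×10⁴ N/C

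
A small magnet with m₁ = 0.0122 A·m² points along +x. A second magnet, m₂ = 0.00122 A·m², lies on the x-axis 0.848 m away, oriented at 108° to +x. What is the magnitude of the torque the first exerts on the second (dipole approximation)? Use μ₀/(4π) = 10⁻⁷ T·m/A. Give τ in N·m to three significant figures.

τ ≈ 4.64×10⁻¹² N·m

Dipole B is on the axis of dipole A, so B₁ there is axial: B₁ = (μ₀/4π)·2m₁/r³ along +x.
B₁ = 2(10⁻⁷)(0.0122)/(0.848)³ = 4.001×10⁻⁹ T.
τ = m₂ B₁ sinθ.
τ = (0.00122)(4.001×10⁻⁹)·sin108° = 4.643×10⁻¹² N·m.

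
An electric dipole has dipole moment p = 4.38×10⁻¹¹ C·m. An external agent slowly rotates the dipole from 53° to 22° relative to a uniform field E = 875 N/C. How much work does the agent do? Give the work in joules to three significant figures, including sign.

W_ext = ΔU = U(θ₂) − U(θ₁) = −pE cosθ₂ − (−pE cosθ₁) = pE(cosθ₁ − cosθ₂).
W = (4.38×10⁻¹¹)(875)·(cos53° − cos22°) = (3.832×10⁻⁸)·(-0.3254) = -1.247×10⁻⁸ J.

W ≈ -1.25×10⁻⁸ J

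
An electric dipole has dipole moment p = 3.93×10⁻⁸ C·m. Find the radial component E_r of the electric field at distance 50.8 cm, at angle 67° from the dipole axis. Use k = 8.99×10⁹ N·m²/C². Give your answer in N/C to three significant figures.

E_r ≈ 2110 N/C

For a dipole, E_r = (2kp cosθ)/r³.
kp/r³ = (8.99×10⁹)(3.93×10⁻⁸)/(0.508)³ = 2695 N/C.
E_r = 2·2695·cos67° = 2106 N/C.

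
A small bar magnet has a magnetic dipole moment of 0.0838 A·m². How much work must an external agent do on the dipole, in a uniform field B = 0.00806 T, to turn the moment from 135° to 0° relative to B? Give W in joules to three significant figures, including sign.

W ≈ -0.00115 J

W_ext = ΔU = −mB cosθ₂ + mB cosθ₁ = mB(cosθ₁ − cosθ₂).
W = (0.0838)(0.00806)·(cos135° − cos0°) = (6.754×10⁻⁴)·(-1.7071) = -0.001153 J.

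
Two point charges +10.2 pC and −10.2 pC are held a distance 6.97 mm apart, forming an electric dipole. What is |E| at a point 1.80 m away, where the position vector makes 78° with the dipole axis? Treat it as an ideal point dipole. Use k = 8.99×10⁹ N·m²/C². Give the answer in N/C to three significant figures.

E ≈ 1.16×10⁻⁴ N/C

Dipole moment p = qd = (1.02×10⁻¹¹ C)(0.00697 m) = 7.109×10⁻¹⁴ C·m.
At angle θ the dipole field magnitude is E = (kp/r³)·√(1 + 3cos²θ).
kp/r³ = (8.99×10⁹)(7.109×10⁻¹⁴) / (1.80)³ = 1.096×10⁻⁴ N/C.
√(1 + 3cos²78°) = √(1 + 3·0.0432) = √1.1297 ≈ 1.0629.
E ≈ 1.096×10⁻⁴ × 1.063 = 1.165×10⁻⁴ N/C.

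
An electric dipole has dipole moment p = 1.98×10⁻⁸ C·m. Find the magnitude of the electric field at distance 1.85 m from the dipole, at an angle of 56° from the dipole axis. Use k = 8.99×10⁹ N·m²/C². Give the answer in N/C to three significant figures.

At angle θ the dipole field magnitude is E = (kp/r³)·√(1 + 3cos²θ).
kp/r³ = (8.99×10⁹)(1.98×10⁻⁸) / (1.85)³ = 28.11 N/C.
√(1 + 3cos²56°) = √(1 + 3·0.3127) = √1.9381 ≈ 1.3922.
E ≈ 28.11 × 1.392 = 39.14 N/C.

E ≈ 39.1 N/C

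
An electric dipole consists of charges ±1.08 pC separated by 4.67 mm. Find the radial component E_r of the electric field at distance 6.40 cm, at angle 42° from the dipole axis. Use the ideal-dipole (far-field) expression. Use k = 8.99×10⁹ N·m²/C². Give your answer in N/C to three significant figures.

Dipole moment p = qd = (1.08×10⁻¹² C)(0.00467 m) = 5.044×10⁻¹⁵ C·m.
For a dipole, E_r = (2kp cosθ)/r³.
kp/r³ = (8.99×10⁹)(5.044×10⁻¹⁵)/(0.0640)³ = 0.1730 N/C.
E_r = 2·0.1730·cos42° = 0.2571 N/C.

E_r ≈ 0.257 N/C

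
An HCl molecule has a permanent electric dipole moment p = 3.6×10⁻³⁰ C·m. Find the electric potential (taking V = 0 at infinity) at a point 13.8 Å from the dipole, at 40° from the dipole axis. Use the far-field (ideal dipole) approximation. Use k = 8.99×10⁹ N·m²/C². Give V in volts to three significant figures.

The dipole potential is V = kp cosθ / r².
V = (8.99×10⁹)(3.60×10⁻³⁰)·cos40° / (1.38×10⁻⁹)² = 0.01302 V.

V ≈ 0.0130 V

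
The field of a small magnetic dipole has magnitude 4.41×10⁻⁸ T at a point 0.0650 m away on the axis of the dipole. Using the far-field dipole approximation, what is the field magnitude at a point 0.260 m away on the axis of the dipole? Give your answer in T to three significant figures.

Dipole fields scale as 1/r³ in the far field; the geometry is the same at both points.
B₂ = B₁ · (r₁/r₂)³ = 4.41×10⁻⁸ · (0.0650/0.260)³.
(r₁/r₂)³ = (0.25)³ = 0.01562.
B₂ ≈ 6.891×10⁻¹⁰ T.

B ≈ 6.89×10⁻¹⁰ T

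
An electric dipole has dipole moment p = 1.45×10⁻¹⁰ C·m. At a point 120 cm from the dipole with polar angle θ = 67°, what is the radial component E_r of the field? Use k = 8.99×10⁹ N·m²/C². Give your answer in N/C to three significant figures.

E_r ≈ 0.590 N/C

For a dipole, E_r = (2kp cosθ)/r³.
kp/r³ = (8.99×10⁹)(1.45×10⁻¹⁰)/(1.20)³ = 0.7544 N/C.
E_r = 2·0.7544·cos67° = 0.5895 N/C.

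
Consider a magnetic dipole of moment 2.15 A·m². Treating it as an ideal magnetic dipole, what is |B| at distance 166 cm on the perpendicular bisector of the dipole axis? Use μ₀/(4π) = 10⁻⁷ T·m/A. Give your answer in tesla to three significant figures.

In the equatorial plane B = (μ₀/4π)·m/r³ (half the axial value).
B = (10⁻⁷)·(2.15) / (1.66)³ = 4.700×10⁻⁸ T.

B ≈ 4.70×10⁻⁸ T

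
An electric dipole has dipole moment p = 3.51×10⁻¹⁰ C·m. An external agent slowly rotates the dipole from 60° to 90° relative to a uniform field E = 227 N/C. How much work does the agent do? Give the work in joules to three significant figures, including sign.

W ≈ 3.98×10⁻⁸ J

W_ext = ΔU = U(θ₂) − U(θ₁) = −pE cosθ₂ − (−pE cosθ₁) = pE(cosθ₁ − cosθ₂).
W = (3.51×10⁻¹⁰)(227)·(cos60° − cos90°) = (7.968×10⁻⁸)·(+0.5000) = 3.984×10⁻⁸ J.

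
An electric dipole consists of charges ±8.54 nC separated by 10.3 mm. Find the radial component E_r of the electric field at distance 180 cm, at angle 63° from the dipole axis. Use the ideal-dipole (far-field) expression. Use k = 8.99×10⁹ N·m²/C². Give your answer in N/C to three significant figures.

Dipole moment p = qd = (8.54×10⁻⁹ C)(0.0103 m) = 8.796×10⁻¹¹ C·m.
For a dipole, E_r = (2kp cosθ)/r³.
kp/r³ = (8.99×10⁹)(8.796×10⁻¹¹)/(1.80)³ = 0.1356 N/C.
E_r = 2·0.1356·cos63° = 0.1231 N/C.

E_r ≈ 0.123 N/C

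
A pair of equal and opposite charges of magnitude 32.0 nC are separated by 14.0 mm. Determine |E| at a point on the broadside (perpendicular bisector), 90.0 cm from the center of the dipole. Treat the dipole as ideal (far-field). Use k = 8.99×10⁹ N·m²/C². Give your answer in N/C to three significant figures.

Dipole moment p = qd = (3.20×10⁻⁸ C)(0.0140 m) = 4.48×10⁻¹⁰ C·m.
On the perpendicular bisector E = kp/r³ (half the axial value at the same distance).
E = (8.99×10⁹)(4.48×10⁻¹⁰) / (0.900)³ = 5.525 N/C.

E ≈ 5.52 N/C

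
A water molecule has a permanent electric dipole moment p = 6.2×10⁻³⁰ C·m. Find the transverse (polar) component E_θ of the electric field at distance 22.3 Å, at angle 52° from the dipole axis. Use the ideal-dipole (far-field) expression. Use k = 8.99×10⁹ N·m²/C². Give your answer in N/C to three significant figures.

For a dipole, E_θ = (kp sinθ)/r³.
kp/r³ = (8.99×10⁹)(6.20×10⁻³⁰)/(2.23×10⁻⁹)³ = 5.026×10⁶ N/C.
E_θ = 5.026×10⁶·sin52° = 3.961×10⁶ N/C.

E_θ ≈ 3.96×10⁶ N/C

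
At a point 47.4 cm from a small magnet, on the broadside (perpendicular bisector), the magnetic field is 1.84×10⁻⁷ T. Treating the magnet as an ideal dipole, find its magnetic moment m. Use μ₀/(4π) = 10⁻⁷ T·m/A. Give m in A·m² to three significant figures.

In the equatorial plane B = (μ₀/4π)·m/r³, so m = Br³·4π/(μ₀).
m = (1.84×10⁻⁷)·(0.474)³ / (10⁻⁷) = 0.1960 A·m².

m ≈ 0.196 A·m²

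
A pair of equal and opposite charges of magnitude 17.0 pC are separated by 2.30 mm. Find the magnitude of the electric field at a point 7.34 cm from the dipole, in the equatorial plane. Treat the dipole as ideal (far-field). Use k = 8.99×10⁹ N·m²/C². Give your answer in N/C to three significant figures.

E ≈ 0.889 N/C

Dipole moment p = qd = (1.70×10⁻¹¹ C)(0.00230 m) = 3.91×10⁻¹⁴ C·m.
In the equatorial plane E = kp/r³.
E = (8.99×10⁹)(3.91×10⁻¹⁴) / (0.0734)³ = 0.8889 N/C.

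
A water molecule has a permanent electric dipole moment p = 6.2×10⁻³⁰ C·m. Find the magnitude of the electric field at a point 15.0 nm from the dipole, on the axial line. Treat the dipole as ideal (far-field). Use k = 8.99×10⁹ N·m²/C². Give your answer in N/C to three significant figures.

E ≈ 3.30×10⁴ N/C

On the dipole axis E = 2kp/r³.
E = 2·(8.99×10⁹)(6.20×10⁻³⁰) / (1.50×10⁻⁸)³ = 3.303×10⁴ N/C.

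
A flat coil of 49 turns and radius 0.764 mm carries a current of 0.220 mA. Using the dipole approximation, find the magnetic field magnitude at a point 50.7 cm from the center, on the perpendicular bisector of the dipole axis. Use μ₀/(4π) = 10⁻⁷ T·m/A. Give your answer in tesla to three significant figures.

B ≈ 1.52×10⁻¹⁴ T

m = NIA = NIπa² = 49·(2.20×10⁻⁴)·π·(7.64×10⁻⁴)² = 1.977×10⁻⁸ A·m².
In the equatorial plane B = (μ₀/4π)·m/r³ (half the axial value).
B = (10⁻⁷)·(1.977×10⁻⁸) / (0.507)³ = 1.517×10⁻¹⁴ T.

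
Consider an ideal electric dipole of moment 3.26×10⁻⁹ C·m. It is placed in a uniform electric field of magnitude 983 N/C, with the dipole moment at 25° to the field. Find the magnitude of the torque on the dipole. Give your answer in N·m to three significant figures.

Torque on an electric dipole: τ = pE sinθ.
τ = (3.26×10⁻⁹)(983)·sin25° = 1.354×10⁻⁶ N·m.

τ ≈ 1.35×10⁻⁶ N·m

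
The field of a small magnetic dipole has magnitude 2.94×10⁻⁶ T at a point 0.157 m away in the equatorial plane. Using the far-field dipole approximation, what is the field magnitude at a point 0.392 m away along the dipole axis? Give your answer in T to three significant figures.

Dipole fields scale as 1/r³ in the far field.
The axial field is twice the equatorial field at the same r, so the geometry factor is 2/1.
B₂ = B₁ · (2/1) · (r₁/r₂)³ = 2.94×10⁻⁶ · 2 · (0.157/0.392)³.
(r₁/r₂)³ = (0.4005)³ = 0.06425.
B₂ ≈ 3.778×10⁻⁷ T.

B ≈ 3.78×10⁻⁷ T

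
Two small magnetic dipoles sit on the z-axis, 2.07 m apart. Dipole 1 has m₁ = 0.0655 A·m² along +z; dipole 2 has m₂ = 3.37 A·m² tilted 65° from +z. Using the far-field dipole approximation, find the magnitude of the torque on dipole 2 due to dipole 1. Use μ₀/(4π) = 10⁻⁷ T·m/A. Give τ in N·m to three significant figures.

τ ≈ 4.51×10⁻⁹ N·m

Dipole B is on the axis of dipole A, so B₁ there is axial: B₁ = (μ₀/4π)·2m₁/r³ along +z.
B₁ = 2(10⁻⁷)(0.0655)/(2.07)³ = 1.477×10⁻⁹ T.
τ = m₂ B₁ sinθ.
τ = (3.37)(1.477×10⁻⁹)·sin65° = 4.511×10⁻⁹ N·m.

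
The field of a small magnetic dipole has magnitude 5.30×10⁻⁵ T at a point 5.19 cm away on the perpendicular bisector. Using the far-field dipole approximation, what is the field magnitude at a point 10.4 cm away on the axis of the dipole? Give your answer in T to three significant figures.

Dipole fields scale as 1/r³ in the far field.
The axial field is twice the equatorial field at the same r, so the geometry factor is 2/1.
B₂ = B₁ · (2/1) · (r₁/r₂)³ = 5.30×10⁻⁵ · 2 · (5.19/10.4)³.
(r₁/r₂)³ = (0.499)³ = 0.1243.
B₂ ≈ 1.317×10⁻⁵ T.

B ≈ 1.32×10⁻⁵ T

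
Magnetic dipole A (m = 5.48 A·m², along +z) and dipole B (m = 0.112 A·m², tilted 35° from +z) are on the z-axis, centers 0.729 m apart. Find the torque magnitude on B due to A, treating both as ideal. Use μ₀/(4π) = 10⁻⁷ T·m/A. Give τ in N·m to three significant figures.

Dipole B is on the axis of dipole A, so B₁ there is axial: B₁ = (μ₀/4π)·2m₁/r³ along +z.
B₁ = 2(10⁻⁷)(5.48)/(0.729)³ = 2.829×10⁻⁶ T.
τ = m₂ B₁ sinθ.
τ = (0.112)(2.829×10⁻⁶)·sin35° = 1.817×10⁻⁷ N·m.

τ ≈ 1.82×10⁻⁷ N·m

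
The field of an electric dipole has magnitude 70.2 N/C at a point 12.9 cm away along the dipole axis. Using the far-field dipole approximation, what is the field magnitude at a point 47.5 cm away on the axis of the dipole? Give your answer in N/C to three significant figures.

Dipole fields scale as 1/r³ in the far field; the geometry is the same at both points.
E₂ = E₁ · (r₁/r₂)³ = 70.2 · (12.9/47.5)³.
(r₁/r₂)³ = (0.2716)³ = 0.02003.
E₂ ≈ 1.406 N/C.

E ≈ 1.41 N/C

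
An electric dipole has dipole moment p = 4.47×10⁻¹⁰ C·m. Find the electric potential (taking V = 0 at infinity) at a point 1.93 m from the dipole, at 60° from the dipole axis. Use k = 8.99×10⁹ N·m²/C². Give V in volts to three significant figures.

The dipole potential is V = kp cosθ / r².
V = (8.99×10⁹)(4.47×10⁻¹⁰)·cos60° / (1.93)² = 0.5394 V.

V ≈ 0.539 V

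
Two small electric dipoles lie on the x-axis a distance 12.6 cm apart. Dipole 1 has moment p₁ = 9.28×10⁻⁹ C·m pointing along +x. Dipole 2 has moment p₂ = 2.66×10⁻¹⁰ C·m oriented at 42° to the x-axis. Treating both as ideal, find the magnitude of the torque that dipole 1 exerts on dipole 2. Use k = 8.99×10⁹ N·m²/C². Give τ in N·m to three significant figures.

The second dipole sits on the axis of the first, so the field there is axial: E₁ = 2kp₁/r³ along +x.
E₁ = 2(8.99×10⁹)(9.28×10⁻⁹)/(0.126)³ = 8.341×10⁴ N/C.
Torque on the second dipole: τ = p₂ E₁ sinθ.
τ = (2.66×10⁻¹⁰)(8.341×10⁴)·sin42° = 1.485×10⁻⁵ N·m.

τ ≈ 1.48×10⁻⁵ N·m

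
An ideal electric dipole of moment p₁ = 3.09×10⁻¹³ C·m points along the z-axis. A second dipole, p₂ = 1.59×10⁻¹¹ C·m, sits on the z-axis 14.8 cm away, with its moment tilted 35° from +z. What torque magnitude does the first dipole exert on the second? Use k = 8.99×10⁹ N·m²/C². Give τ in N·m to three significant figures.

The second dipole sits on the axis of the first, so the field there is axial: E₁ = 2kp₁/r³ along +z.
E₁ = 2(8.99×10⁹)(3.09×10⁻¹³)/(0.148)³ = 1.714 N/C.
Torque on the second dipole: τ = p₂ E₁ sinθ.
τ = (1.59×10⁻¹¹)(1.714)·sin35° = 1.563×10⁻¹¹ N·m.

τ ≈ 1.56×10⁻¹¹ N·m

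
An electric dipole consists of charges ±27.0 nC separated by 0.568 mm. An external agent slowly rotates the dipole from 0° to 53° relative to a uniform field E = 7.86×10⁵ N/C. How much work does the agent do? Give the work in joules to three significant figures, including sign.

Dipole moment p = qd = (2.70×10⁻⁸ C)(5.68×10⁻⁴ m) = 1.534×10⁻¹¹ C·m.
W_ext = ΔU = U(θ₂) − U(θ₁) = −pE cosθ₂ − (−pE cosθ₁) = pE(cosθ₁ − cosθ₂).
W = (1.534×10⁻¹¹)(7.86×10⁵)·(cos0° − cos53°) = (1.206×10⁻⁵)·(+0.3982) = 4.801×10⁻⁶ J.

W ≈ 4.80×10⁻⁶ J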